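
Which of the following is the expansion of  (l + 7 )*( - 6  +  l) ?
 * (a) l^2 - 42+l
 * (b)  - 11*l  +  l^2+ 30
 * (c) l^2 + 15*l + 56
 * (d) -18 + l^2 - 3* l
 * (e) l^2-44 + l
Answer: a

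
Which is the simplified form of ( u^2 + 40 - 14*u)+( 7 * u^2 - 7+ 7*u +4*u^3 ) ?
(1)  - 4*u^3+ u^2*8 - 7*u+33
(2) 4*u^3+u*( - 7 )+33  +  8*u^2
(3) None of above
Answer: 2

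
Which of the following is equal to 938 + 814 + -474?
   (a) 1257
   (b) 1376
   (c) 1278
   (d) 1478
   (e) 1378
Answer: c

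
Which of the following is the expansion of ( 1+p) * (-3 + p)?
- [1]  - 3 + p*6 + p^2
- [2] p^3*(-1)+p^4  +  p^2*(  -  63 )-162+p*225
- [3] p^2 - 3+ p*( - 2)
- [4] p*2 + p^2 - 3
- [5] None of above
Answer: 3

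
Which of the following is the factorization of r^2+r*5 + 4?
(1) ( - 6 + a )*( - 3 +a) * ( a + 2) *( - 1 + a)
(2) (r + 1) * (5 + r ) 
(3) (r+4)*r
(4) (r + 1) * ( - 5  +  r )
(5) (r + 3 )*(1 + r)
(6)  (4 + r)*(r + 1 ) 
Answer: 6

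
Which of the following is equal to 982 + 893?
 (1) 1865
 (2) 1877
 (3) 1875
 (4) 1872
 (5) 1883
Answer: 3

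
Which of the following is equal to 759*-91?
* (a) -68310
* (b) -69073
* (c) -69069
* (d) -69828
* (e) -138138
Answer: c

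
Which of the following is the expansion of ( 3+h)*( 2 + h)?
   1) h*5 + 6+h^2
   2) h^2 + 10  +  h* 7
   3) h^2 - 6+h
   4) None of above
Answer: 1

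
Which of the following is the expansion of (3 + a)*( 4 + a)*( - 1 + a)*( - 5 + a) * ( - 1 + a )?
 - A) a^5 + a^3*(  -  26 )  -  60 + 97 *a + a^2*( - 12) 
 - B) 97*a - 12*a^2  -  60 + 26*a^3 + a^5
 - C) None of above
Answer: A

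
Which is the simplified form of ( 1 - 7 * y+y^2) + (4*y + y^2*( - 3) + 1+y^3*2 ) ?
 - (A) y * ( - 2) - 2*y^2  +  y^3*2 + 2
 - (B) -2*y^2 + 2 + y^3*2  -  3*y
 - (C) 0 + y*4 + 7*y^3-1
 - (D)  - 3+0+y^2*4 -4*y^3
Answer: B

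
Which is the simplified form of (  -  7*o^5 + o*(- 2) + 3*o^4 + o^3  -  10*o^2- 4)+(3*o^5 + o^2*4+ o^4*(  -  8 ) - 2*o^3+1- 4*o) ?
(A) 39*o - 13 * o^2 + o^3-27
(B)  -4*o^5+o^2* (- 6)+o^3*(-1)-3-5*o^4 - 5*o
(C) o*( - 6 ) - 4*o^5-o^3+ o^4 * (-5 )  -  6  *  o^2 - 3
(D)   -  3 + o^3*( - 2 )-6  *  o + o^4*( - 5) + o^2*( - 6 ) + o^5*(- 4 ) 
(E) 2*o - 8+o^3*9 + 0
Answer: C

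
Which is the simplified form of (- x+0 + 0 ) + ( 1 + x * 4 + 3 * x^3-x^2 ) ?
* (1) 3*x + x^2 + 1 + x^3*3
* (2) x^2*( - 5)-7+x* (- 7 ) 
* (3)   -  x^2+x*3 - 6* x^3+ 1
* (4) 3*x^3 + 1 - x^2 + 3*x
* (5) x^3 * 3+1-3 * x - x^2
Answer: 4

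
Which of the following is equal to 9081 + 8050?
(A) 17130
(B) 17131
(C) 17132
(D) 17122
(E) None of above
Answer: B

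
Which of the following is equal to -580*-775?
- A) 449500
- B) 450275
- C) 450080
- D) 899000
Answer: A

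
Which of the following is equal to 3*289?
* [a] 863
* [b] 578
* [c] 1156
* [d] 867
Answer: d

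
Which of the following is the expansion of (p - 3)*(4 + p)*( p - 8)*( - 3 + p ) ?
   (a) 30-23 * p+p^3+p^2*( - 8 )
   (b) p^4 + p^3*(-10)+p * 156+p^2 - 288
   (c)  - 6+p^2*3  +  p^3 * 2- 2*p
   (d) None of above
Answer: b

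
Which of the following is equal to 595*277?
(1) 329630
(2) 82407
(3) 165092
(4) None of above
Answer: 4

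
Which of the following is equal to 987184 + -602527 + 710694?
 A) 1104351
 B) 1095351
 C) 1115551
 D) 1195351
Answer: B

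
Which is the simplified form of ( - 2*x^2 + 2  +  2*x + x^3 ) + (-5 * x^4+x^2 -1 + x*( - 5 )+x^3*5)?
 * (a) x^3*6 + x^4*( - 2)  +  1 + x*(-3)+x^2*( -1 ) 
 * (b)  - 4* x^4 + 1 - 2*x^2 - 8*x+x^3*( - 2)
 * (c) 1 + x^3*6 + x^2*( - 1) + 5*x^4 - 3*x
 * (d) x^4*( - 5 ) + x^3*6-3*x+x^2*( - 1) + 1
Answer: d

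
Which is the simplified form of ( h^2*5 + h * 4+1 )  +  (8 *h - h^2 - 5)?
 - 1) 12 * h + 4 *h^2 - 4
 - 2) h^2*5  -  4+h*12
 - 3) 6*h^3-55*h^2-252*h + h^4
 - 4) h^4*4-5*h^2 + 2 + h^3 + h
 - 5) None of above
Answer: 1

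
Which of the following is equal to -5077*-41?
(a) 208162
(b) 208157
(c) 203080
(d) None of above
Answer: b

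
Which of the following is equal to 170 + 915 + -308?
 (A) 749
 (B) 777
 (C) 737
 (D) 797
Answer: B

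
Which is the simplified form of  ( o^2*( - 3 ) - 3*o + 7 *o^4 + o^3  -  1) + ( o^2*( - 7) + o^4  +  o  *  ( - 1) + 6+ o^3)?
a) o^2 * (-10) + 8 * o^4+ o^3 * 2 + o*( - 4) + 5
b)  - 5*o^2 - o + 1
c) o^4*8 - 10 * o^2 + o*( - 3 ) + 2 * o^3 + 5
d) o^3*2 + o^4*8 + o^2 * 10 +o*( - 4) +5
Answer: a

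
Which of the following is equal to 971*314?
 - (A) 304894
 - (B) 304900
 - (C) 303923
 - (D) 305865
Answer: A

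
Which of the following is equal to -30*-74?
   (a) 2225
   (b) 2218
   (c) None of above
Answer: c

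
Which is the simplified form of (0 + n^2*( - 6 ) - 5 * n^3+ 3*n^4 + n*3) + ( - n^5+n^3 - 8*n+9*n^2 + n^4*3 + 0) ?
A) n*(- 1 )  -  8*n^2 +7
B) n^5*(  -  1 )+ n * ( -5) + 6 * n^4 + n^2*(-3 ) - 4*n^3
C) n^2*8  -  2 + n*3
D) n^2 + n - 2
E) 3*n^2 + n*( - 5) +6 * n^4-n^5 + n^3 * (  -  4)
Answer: E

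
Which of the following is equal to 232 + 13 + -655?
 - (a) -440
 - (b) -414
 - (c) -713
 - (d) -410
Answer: d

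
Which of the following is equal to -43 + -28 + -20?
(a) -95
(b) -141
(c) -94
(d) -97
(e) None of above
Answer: e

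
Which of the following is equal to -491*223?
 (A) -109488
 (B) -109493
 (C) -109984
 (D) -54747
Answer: B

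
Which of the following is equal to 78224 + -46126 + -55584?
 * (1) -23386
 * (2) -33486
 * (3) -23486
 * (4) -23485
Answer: 3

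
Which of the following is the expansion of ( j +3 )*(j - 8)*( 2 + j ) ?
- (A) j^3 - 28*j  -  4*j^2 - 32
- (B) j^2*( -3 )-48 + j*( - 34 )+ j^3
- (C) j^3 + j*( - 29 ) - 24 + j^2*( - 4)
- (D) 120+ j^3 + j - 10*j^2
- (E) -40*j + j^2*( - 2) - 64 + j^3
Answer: B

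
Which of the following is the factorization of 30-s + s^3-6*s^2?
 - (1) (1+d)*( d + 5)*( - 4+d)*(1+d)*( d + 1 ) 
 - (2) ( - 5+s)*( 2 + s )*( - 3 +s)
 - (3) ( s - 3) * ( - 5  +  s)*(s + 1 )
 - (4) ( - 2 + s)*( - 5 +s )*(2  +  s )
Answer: 2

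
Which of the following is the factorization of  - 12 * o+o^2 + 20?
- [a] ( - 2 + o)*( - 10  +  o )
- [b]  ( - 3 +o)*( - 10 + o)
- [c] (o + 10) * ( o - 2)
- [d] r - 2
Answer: a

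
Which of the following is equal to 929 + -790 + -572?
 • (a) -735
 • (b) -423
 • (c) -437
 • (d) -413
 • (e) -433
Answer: e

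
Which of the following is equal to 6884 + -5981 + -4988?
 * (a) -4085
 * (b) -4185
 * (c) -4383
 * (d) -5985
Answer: a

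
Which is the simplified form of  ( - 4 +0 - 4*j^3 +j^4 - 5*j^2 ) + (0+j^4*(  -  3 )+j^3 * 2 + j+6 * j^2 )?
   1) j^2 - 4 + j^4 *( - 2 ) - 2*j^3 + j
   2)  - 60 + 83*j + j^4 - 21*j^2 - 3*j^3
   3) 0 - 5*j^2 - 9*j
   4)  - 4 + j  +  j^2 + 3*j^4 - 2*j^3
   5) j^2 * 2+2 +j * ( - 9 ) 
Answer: 1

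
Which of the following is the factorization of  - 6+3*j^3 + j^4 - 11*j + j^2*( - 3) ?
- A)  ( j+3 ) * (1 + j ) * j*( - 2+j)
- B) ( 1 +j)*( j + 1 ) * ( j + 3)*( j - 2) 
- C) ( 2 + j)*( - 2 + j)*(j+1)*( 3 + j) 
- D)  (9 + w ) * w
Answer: B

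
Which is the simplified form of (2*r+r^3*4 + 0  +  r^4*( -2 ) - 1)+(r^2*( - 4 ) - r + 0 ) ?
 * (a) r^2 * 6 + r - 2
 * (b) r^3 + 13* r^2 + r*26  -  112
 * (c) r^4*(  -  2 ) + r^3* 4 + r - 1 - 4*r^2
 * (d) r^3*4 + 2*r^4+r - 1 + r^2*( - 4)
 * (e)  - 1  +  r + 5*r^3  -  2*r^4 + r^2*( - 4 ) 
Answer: c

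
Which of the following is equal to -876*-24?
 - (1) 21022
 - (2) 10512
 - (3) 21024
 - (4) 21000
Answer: 3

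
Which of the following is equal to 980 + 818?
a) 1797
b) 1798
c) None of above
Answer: b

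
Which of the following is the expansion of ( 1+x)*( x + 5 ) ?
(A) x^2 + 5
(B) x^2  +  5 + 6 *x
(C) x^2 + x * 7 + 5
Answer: B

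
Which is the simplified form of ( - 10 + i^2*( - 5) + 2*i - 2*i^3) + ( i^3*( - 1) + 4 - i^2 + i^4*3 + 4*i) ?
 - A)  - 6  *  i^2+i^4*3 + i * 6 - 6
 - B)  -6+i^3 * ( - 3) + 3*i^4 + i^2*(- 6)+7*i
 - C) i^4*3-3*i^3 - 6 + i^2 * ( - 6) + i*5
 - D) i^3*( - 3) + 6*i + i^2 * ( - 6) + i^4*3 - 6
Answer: D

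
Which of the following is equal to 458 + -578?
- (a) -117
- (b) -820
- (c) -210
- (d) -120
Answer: d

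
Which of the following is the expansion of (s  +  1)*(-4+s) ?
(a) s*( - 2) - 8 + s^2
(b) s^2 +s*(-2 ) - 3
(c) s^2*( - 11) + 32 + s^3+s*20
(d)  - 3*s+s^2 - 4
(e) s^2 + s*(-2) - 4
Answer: d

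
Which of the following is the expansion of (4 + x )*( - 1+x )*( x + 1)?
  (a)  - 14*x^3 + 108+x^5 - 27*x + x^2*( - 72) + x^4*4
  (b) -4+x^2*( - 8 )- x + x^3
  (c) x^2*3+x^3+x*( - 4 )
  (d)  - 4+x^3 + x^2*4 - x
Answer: d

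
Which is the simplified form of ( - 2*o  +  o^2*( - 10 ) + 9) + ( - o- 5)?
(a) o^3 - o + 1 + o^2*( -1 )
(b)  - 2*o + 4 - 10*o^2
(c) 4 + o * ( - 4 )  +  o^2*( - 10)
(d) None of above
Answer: d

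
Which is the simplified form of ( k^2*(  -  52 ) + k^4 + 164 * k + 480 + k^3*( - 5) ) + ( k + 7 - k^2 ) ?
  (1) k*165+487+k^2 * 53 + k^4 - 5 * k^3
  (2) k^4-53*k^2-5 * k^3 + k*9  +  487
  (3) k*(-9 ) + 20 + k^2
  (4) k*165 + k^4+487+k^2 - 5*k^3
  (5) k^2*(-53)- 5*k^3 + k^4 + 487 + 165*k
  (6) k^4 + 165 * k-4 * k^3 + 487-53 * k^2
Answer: 5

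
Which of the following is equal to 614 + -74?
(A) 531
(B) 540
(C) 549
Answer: B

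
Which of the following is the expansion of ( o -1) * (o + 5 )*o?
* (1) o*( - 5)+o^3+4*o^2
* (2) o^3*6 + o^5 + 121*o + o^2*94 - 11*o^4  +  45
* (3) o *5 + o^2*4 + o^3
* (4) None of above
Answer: 1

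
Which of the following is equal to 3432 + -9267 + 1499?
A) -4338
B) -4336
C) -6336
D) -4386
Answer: B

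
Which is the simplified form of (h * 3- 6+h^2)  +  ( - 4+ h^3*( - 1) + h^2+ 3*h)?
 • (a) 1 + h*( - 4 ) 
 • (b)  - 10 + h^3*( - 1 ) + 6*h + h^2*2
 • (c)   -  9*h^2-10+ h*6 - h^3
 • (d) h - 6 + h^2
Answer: b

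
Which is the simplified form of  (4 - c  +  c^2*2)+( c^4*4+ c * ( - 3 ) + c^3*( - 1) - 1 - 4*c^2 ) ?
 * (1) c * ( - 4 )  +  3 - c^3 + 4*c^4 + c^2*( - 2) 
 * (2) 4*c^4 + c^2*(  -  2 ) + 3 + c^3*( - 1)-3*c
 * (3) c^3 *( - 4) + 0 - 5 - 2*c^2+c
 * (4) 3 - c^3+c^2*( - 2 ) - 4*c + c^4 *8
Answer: 1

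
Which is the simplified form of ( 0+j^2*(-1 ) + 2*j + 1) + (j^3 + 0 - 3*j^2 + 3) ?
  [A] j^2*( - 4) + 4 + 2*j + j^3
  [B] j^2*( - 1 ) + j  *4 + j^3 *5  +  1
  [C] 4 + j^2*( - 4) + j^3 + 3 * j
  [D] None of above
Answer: A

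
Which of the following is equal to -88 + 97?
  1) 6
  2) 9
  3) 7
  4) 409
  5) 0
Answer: 2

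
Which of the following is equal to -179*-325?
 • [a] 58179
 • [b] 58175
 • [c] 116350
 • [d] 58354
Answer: b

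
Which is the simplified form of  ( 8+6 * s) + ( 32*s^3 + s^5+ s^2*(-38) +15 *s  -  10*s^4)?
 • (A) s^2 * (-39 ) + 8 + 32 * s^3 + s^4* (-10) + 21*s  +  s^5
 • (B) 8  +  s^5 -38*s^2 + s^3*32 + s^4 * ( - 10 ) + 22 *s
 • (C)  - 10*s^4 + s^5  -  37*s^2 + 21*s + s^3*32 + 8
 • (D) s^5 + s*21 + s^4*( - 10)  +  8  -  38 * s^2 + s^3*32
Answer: D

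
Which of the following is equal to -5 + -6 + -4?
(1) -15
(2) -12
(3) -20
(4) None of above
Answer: 1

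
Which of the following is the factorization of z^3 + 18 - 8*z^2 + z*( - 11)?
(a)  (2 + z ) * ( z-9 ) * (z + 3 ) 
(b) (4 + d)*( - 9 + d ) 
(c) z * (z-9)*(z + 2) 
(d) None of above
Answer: d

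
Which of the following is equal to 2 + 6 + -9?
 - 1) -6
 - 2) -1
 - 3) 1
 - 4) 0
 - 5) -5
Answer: 2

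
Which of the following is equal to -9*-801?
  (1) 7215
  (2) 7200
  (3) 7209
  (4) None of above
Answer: 3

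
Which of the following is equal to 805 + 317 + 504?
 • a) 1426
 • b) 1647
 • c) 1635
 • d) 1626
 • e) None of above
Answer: d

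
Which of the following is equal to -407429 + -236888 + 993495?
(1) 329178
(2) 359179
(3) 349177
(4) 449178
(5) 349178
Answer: 5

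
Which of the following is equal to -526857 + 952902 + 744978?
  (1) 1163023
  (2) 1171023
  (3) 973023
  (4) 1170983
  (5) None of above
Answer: 2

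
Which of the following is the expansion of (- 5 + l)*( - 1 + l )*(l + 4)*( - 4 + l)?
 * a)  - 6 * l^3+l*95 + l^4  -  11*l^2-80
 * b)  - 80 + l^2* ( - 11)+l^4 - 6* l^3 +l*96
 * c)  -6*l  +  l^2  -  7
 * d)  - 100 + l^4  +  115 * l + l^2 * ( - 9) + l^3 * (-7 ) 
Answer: b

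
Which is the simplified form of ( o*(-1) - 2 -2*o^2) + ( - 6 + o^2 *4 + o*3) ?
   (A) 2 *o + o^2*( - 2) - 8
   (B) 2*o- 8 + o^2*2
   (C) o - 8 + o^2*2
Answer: B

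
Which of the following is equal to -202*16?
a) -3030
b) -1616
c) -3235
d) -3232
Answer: d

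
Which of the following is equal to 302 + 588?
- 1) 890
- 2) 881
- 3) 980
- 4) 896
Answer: 1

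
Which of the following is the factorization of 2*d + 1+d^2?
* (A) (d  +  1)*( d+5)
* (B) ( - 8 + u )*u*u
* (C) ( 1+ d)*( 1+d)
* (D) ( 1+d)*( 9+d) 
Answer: C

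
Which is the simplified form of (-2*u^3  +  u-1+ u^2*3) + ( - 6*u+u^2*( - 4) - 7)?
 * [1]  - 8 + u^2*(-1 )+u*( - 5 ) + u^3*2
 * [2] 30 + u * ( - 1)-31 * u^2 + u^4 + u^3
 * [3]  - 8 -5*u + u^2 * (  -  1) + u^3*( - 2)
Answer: 3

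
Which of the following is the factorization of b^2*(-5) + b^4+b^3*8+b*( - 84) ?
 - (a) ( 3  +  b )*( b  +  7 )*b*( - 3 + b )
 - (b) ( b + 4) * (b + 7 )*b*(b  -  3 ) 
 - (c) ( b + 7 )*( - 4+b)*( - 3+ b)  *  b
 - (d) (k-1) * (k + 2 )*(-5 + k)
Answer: b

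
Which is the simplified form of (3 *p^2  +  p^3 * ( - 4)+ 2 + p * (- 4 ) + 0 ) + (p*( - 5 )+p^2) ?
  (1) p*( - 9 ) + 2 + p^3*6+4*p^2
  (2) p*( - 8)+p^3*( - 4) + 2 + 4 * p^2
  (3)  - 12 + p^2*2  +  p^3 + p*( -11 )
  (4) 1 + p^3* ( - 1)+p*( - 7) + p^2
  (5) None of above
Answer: 5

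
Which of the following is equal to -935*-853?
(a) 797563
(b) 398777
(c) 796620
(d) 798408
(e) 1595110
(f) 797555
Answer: f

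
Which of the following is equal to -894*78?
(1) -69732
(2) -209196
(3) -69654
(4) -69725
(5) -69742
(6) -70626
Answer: 1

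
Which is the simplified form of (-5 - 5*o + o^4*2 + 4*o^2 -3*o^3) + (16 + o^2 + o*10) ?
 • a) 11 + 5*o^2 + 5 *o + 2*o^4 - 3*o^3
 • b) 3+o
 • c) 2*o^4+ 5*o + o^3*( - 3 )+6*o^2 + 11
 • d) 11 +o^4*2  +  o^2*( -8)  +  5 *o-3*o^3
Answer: a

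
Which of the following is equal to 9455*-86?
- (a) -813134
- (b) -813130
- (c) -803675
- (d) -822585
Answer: b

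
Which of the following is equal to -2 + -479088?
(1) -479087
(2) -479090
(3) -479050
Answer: 2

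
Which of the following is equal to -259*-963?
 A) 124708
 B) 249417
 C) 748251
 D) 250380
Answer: B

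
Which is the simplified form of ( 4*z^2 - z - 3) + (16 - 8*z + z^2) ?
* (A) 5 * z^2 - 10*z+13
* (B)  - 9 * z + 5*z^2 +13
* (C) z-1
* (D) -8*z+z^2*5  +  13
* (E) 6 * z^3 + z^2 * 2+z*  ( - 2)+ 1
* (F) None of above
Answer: B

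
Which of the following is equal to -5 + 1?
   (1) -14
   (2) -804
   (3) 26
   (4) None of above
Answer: 4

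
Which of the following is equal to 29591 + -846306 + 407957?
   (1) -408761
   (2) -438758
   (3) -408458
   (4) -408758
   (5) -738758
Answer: 4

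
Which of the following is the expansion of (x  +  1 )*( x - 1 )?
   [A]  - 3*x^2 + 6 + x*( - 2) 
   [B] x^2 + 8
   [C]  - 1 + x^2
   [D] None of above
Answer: C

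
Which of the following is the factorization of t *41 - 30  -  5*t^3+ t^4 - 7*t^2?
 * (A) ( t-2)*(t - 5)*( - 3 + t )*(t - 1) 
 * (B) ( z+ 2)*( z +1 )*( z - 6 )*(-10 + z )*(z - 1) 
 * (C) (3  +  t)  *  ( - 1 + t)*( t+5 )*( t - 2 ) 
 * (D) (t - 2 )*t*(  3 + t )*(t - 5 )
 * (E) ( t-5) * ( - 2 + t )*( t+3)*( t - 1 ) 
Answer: E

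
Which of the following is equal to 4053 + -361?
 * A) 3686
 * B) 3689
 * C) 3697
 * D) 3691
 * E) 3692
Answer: E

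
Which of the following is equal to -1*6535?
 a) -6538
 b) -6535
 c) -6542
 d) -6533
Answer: b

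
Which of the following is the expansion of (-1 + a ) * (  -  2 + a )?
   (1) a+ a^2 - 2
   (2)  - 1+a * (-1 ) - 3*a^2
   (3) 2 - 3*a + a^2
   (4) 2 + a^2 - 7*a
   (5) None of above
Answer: 3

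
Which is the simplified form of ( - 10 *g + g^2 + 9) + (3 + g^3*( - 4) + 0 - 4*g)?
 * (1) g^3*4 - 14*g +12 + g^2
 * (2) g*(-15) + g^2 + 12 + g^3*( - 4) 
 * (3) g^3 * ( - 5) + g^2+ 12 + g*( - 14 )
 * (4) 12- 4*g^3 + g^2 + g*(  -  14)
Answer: 4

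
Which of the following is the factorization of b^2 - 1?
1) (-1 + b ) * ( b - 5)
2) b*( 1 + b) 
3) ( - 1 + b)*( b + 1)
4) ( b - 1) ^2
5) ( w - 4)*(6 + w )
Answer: 3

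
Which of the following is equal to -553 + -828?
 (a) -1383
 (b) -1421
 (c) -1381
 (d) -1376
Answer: c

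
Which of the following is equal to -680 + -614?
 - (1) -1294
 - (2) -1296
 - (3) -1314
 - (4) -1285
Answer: 1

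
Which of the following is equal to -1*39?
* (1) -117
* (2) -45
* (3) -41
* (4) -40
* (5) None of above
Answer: 5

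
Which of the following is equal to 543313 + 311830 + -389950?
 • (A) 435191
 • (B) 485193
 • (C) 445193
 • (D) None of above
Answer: D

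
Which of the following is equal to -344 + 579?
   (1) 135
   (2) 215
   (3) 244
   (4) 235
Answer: 4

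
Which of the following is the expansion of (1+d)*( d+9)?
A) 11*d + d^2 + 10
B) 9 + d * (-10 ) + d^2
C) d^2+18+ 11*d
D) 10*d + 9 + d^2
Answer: D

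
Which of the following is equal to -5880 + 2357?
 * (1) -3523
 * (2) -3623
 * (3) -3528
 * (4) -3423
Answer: 1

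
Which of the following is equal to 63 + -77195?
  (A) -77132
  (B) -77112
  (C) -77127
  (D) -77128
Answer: A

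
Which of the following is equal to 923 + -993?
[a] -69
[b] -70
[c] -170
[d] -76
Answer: b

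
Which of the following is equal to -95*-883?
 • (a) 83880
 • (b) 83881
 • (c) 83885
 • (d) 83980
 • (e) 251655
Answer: c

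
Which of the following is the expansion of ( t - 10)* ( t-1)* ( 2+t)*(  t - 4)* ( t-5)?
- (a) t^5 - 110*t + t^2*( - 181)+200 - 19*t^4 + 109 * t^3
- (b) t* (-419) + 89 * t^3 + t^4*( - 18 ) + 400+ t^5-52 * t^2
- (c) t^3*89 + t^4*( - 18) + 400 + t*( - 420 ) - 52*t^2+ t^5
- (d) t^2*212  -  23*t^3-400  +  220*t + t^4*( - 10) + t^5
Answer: c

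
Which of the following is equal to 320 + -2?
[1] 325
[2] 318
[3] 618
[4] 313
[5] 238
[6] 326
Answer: 2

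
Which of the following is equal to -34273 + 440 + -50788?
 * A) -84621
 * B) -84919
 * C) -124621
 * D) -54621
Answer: A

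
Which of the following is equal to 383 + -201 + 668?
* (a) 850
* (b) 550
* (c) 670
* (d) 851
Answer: a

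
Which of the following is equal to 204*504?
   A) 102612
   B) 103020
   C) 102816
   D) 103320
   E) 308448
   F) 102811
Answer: C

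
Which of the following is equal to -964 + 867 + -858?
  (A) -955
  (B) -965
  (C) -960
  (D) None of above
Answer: A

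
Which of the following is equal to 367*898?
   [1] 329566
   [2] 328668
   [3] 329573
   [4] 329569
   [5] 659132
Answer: 1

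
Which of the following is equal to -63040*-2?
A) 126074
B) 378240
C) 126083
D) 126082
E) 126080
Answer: E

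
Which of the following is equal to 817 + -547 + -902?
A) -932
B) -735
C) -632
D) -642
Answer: C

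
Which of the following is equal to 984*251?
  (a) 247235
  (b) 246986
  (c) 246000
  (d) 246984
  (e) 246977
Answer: d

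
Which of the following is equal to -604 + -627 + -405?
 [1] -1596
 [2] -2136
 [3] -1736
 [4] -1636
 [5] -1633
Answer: 4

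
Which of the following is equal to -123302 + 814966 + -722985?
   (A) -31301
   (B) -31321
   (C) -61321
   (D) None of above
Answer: B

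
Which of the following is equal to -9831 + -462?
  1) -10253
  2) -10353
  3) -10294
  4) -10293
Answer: 4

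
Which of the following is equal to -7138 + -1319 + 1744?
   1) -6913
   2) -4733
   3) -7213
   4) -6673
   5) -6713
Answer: 5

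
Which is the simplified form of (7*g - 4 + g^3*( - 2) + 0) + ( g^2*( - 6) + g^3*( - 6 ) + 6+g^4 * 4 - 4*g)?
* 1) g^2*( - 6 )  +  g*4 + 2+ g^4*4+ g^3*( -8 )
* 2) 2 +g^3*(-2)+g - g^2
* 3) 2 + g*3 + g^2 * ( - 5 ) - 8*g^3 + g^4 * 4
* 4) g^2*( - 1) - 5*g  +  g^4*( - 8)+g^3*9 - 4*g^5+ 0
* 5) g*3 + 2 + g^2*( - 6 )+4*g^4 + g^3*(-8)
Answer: 5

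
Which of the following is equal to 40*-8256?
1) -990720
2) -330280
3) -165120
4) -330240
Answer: 4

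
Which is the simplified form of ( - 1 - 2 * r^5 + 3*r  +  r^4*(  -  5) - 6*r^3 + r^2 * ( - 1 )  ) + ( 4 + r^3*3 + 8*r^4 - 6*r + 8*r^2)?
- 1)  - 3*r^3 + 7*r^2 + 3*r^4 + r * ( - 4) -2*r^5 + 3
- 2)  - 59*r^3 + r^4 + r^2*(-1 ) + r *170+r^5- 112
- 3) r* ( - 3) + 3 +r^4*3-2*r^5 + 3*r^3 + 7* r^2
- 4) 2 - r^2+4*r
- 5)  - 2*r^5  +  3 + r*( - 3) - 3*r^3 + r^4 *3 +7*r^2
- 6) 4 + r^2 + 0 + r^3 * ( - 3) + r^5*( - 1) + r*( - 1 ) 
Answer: 5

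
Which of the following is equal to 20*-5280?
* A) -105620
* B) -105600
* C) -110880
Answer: B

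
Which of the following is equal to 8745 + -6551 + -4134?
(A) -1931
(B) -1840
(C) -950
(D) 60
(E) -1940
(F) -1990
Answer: E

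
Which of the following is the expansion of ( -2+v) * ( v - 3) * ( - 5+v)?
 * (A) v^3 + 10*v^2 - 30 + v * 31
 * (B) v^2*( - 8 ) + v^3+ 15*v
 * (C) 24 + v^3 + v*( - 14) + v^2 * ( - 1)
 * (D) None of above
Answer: D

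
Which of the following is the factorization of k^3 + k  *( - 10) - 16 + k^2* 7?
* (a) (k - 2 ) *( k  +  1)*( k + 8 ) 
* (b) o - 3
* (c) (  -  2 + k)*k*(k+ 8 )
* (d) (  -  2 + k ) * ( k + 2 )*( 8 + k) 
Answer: a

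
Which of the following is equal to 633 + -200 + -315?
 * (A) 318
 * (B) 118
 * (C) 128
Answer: B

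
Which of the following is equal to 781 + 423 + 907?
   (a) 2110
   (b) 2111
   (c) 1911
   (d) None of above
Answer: b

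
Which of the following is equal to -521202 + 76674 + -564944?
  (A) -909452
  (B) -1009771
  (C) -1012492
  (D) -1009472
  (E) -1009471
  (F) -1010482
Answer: D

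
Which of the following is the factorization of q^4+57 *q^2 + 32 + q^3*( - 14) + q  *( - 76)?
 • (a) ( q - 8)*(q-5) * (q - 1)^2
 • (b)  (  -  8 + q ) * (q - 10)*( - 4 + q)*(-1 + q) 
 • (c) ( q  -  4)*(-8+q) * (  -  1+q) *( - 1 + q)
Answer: c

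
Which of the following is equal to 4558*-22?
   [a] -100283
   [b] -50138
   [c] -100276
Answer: c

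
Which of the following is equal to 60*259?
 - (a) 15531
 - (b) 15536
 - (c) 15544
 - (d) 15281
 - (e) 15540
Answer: e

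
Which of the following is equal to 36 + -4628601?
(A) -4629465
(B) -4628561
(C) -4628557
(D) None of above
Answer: D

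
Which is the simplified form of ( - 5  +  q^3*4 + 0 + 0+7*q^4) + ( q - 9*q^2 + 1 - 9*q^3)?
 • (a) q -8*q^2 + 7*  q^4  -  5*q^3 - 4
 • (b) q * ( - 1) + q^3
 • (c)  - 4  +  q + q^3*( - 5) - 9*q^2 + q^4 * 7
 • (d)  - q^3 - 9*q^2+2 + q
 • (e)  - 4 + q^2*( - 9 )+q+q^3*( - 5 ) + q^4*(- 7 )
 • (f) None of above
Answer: c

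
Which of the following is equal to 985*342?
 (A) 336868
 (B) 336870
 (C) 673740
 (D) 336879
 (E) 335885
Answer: B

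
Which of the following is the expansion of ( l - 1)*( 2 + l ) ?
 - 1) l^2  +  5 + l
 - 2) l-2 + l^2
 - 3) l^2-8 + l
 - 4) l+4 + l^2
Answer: 2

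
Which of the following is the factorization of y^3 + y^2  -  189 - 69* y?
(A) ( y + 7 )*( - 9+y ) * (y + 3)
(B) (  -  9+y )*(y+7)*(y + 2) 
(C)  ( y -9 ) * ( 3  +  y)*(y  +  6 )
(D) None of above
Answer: A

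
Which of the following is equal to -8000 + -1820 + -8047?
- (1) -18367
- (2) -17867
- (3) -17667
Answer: 2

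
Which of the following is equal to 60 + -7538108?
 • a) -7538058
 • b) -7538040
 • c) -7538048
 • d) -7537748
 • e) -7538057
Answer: c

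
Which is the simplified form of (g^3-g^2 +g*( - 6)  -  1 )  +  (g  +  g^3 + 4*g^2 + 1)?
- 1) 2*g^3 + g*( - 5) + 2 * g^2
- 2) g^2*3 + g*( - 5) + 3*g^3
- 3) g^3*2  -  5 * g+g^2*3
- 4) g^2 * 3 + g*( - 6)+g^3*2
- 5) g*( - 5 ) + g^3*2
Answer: 3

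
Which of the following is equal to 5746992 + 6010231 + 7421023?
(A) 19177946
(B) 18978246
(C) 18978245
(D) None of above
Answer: D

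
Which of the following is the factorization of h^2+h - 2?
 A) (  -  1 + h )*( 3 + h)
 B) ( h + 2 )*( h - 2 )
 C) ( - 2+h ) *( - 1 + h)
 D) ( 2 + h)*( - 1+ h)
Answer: D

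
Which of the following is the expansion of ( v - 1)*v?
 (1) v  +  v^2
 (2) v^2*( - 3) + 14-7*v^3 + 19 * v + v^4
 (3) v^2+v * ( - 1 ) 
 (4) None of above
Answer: 3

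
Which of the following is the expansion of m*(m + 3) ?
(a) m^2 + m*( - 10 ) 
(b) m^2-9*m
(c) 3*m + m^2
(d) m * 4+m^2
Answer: c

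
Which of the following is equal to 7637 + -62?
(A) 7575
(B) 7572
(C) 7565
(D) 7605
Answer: A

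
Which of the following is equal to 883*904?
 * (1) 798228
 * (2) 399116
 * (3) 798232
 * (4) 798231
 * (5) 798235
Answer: 3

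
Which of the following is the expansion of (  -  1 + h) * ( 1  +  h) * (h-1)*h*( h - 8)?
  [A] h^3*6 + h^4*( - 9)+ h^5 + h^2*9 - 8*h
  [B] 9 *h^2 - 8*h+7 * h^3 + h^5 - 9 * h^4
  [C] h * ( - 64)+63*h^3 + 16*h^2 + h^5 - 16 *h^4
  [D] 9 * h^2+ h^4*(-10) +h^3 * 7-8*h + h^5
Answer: B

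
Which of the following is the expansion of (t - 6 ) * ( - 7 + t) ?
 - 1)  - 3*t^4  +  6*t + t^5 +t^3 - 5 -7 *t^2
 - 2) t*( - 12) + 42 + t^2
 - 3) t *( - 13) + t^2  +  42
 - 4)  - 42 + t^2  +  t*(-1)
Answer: 3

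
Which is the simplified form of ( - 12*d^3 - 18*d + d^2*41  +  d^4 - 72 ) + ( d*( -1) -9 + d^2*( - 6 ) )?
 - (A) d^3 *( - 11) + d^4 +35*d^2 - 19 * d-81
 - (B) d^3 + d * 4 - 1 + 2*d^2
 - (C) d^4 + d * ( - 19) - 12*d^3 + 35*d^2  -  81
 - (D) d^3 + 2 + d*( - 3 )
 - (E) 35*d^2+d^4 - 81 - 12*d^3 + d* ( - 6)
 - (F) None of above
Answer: C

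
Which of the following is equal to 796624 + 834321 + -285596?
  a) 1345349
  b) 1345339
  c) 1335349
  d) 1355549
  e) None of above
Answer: a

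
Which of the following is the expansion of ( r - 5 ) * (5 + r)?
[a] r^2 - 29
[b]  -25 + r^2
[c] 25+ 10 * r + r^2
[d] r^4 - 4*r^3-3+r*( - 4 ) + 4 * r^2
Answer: b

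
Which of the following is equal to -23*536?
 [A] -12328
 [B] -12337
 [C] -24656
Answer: A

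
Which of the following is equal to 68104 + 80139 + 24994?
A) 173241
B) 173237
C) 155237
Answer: B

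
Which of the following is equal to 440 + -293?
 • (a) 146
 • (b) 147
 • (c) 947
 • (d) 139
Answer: b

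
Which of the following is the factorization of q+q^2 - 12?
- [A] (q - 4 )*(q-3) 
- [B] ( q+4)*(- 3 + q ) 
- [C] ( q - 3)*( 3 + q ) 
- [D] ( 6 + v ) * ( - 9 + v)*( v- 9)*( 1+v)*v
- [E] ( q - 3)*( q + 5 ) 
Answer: B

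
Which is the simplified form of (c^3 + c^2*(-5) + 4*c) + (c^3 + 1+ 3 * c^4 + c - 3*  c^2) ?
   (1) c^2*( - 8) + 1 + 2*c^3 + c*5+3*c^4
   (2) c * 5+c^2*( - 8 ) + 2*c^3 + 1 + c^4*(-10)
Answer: 1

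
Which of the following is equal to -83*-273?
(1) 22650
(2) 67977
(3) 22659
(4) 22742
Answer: 3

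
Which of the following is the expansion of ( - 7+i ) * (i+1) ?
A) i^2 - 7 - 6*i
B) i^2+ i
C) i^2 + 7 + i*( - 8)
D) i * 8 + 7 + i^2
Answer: A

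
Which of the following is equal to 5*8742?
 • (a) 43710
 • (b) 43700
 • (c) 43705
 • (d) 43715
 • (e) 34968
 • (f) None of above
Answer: a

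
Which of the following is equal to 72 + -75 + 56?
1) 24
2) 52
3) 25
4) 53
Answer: 4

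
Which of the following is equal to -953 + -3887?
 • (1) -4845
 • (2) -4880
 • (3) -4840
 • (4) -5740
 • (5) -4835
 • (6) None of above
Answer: 3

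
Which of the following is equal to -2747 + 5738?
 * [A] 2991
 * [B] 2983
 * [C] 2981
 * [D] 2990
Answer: A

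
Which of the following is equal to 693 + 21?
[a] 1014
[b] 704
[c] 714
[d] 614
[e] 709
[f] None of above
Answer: c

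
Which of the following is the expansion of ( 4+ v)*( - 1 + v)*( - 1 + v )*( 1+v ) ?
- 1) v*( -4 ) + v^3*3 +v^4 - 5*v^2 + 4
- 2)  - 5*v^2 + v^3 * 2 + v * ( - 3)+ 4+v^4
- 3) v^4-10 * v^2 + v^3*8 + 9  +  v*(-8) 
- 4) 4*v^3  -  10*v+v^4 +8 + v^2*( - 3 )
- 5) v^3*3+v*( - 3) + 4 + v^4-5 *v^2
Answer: 5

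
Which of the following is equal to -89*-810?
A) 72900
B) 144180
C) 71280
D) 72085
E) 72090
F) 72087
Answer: E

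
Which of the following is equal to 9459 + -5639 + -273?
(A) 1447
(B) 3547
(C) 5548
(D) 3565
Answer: B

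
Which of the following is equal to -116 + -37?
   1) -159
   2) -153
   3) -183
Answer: 2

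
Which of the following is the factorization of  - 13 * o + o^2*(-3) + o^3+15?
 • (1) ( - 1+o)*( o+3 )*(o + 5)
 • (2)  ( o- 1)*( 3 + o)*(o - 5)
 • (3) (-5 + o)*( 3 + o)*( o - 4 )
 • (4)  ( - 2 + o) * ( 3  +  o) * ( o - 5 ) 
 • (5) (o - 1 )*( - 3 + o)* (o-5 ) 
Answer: 2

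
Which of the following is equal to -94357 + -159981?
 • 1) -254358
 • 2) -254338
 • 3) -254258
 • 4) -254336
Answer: 2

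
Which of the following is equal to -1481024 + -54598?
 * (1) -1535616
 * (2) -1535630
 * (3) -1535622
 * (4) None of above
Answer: 3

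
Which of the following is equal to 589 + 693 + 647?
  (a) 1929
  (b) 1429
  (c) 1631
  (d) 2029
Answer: a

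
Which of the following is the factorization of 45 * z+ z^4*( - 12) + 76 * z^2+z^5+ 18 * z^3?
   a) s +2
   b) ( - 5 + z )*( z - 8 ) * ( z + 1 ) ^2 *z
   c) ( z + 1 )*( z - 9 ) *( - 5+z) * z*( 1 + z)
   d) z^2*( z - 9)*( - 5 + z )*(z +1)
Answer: c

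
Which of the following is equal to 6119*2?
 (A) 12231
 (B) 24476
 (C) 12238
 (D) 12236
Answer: C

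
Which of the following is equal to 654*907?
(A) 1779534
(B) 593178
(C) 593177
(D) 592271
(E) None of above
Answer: B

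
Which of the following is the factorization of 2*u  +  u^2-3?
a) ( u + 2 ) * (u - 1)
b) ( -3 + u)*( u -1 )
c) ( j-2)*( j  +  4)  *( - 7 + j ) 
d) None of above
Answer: d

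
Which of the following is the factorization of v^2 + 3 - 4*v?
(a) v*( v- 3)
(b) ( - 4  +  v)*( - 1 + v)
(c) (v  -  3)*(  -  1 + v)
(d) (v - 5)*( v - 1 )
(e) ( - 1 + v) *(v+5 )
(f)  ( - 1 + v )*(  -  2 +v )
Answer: c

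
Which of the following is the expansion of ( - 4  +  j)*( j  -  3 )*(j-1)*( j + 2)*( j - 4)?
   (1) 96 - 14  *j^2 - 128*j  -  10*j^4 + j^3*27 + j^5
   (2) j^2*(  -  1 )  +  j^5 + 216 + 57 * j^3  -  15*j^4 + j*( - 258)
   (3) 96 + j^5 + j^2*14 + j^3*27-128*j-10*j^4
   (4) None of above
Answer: 3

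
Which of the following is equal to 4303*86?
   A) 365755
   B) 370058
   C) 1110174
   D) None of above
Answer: B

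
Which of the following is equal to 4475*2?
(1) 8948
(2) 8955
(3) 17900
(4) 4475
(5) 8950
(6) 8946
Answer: 5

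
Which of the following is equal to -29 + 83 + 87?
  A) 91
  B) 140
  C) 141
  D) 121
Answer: C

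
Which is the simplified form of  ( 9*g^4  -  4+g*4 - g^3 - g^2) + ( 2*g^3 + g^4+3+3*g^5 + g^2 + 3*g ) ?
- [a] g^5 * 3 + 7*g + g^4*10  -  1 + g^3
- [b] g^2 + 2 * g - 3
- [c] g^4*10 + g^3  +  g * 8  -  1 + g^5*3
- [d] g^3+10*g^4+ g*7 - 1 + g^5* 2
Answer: a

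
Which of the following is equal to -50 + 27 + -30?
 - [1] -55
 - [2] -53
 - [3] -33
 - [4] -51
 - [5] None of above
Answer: 2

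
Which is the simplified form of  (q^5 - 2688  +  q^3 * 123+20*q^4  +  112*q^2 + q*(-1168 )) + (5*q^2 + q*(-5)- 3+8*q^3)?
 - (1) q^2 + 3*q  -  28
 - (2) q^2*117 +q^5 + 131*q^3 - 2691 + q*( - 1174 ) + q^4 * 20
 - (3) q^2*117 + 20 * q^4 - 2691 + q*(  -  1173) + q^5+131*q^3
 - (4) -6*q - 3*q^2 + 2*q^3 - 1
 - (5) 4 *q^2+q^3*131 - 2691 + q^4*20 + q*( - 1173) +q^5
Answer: 3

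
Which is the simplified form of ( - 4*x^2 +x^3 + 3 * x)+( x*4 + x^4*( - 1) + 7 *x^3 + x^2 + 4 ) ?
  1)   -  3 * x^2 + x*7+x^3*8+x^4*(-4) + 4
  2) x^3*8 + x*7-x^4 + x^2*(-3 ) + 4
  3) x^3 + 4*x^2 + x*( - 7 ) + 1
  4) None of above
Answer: 2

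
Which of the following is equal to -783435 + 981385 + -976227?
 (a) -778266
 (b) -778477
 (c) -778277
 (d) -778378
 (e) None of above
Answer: c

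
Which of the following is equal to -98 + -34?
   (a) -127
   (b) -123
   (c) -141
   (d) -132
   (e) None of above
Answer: d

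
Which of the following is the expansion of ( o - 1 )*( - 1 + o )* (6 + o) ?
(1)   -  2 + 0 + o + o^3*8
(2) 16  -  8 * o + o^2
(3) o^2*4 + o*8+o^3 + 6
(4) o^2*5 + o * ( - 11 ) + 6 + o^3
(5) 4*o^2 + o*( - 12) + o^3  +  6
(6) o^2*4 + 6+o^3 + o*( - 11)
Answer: 6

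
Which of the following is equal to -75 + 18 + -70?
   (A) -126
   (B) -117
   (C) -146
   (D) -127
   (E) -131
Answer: D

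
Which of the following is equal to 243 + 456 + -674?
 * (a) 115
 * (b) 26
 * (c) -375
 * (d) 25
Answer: d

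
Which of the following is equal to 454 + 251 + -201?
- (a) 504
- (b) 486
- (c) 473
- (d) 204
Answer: a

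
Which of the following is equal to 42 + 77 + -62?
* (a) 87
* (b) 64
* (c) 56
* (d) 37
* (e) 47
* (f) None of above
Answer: f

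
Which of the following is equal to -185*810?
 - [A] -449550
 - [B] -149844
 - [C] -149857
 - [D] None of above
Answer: D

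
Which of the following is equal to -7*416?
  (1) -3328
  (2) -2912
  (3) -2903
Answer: 2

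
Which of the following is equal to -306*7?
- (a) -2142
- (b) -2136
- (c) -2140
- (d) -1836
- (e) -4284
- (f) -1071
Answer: a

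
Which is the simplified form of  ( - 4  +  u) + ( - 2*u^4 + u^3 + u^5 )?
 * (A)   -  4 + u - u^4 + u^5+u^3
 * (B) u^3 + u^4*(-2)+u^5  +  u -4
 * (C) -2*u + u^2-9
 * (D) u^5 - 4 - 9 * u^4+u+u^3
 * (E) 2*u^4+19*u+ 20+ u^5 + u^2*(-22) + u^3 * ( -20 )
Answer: B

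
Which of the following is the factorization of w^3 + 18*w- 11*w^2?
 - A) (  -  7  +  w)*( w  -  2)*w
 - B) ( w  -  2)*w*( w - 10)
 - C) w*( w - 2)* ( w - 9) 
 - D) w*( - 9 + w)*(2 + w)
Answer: C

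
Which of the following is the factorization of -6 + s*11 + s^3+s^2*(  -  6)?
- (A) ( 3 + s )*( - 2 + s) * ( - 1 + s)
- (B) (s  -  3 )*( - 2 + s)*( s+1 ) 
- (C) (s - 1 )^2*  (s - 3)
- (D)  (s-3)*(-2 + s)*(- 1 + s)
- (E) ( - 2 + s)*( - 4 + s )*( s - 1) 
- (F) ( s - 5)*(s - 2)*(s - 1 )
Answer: D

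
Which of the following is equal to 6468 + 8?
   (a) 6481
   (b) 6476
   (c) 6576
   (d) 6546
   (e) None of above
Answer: b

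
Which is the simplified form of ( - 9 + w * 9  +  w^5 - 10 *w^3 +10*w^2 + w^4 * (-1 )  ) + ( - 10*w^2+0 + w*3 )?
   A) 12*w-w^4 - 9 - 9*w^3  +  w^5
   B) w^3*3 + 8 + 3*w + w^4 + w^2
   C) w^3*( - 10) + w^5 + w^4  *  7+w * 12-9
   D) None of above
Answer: D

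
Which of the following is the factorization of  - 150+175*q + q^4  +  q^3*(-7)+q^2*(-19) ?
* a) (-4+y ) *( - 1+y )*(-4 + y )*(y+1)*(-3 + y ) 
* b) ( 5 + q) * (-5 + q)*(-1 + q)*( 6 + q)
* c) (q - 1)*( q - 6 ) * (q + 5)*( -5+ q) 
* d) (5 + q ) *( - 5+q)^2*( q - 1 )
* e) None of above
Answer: c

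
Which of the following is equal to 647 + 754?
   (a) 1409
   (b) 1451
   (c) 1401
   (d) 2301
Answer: c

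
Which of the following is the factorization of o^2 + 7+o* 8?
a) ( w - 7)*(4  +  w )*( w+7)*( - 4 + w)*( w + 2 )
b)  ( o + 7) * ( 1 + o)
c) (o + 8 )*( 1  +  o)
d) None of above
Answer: b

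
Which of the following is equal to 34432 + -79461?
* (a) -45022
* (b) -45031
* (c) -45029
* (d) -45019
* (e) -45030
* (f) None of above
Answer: c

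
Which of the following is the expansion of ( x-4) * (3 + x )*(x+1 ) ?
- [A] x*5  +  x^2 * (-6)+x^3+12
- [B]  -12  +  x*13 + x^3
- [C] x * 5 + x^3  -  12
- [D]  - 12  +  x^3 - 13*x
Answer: D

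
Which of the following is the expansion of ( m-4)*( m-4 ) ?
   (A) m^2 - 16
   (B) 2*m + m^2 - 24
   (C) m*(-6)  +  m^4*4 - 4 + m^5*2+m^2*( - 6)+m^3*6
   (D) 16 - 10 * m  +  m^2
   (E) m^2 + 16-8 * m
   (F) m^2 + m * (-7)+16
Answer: E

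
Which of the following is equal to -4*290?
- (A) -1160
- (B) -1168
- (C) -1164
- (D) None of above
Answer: A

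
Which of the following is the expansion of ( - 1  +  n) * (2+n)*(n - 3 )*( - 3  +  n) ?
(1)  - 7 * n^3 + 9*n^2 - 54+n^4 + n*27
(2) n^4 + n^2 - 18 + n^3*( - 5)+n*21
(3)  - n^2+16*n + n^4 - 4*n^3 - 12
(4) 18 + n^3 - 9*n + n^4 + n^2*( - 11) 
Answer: 2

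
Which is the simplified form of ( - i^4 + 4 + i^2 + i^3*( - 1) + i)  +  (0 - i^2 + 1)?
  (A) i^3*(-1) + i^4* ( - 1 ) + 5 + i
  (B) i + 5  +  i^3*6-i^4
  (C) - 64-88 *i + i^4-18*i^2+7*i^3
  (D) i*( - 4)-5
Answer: A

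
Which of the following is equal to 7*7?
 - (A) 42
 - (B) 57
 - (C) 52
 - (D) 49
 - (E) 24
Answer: D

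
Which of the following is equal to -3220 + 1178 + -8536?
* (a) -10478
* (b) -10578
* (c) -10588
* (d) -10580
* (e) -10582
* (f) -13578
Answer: b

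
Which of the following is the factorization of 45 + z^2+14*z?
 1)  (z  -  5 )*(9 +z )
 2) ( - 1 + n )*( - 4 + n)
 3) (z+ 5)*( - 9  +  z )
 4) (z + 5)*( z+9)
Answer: 4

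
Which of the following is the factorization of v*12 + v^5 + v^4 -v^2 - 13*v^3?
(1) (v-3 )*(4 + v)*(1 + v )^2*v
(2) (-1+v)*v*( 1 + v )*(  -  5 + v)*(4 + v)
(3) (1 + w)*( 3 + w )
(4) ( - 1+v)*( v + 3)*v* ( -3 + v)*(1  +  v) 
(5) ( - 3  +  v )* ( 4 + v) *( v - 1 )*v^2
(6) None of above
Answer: 6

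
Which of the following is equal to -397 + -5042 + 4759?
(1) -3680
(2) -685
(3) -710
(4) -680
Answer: 4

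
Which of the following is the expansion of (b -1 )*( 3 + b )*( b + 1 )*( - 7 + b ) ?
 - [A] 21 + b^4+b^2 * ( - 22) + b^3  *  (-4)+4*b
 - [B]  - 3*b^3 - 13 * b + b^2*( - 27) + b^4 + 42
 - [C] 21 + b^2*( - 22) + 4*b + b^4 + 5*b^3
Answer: A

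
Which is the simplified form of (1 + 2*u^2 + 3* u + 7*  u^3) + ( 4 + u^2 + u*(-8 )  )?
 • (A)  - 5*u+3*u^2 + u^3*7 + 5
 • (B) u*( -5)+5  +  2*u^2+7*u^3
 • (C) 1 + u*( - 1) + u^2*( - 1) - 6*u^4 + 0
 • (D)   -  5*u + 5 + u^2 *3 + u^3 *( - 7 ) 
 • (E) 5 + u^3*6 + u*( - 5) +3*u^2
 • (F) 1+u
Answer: A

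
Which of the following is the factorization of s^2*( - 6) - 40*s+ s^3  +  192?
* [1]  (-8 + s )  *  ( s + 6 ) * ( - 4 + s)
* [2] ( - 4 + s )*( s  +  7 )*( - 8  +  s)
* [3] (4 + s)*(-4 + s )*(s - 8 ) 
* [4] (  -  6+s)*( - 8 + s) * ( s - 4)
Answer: 1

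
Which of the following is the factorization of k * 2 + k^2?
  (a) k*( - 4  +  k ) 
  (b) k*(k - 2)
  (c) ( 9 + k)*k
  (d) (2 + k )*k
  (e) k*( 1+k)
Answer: d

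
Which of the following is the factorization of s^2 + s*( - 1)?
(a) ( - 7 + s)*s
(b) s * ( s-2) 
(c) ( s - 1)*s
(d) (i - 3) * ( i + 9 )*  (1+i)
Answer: c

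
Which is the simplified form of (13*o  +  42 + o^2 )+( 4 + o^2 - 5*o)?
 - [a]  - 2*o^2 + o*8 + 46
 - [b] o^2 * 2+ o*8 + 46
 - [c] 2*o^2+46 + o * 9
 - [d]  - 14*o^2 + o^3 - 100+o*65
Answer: b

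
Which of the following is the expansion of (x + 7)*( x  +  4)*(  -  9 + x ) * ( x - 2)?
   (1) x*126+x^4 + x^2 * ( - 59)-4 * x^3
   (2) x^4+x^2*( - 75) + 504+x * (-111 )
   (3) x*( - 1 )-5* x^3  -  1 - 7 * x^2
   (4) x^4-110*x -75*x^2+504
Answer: 4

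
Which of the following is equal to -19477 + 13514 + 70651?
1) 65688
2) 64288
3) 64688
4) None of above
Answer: 3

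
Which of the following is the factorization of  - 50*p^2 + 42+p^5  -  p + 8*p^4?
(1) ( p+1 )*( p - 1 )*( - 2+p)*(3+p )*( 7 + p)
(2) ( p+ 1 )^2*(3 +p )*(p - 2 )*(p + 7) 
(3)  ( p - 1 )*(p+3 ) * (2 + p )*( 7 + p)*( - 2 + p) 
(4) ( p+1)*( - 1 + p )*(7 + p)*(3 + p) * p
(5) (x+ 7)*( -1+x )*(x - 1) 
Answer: 1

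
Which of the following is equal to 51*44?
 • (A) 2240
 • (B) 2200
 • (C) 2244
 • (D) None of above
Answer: C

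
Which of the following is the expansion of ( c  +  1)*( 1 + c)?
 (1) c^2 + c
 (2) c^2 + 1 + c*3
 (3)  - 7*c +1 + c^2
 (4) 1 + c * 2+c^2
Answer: 4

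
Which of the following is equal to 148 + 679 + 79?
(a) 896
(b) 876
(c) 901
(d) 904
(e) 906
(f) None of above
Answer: e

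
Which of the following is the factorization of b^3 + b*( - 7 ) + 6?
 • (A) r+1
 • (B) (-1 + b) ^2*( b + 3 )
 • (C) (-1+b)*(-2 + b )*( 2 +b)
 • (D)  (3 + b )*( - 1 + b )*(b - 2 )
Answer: D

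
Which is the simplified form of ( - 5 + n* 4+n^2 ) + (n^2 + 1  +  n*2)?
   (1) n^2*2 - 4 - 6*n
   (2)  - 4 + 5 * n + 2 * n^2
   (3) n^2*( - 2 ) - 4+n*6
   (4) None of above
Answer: 4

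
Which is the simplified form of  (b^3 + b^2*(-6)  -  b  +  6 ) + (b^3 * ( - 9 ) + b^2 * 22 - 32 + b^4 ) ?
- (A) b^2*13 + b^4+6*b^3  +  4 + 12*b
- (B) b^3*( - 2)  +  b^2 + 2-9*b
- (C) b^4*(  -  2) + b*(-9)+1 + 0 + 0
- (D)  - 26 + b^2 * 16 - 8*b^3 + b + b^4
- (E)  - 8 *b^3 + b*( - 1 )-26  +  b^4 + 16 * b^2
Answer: E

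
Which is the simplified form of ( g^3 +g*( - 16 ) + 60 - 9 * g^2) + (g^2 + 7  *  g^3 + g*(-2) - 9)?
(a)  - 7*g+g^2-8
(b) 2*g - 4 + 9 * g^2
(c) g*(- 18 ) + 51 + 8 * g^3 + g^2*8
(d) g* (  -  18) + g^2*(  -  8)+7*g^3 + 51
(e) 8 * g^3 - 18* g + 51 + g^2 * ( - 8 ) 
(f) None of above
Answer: e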